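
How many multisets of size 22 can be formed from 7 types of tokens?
C(22+7-1, 7-1) = C(28, 6) = 376740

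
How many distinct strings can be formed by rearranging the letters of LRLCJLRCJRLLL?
13! / (3! × 2! × 6! × 2!) = 360360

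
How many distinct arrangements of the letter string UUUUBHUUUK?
10! / (1! × 1! × 1! × 7!) = 720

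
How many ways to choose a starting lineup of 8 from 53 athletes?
C(53,8) = 53!/(8!×45!) = 886322710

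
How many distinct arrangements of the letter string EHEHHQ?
6! / (1! × 3! × 2!) = 60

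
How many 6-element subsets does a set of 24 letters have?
C(24,6) = 24!/(6!×18!) = 134596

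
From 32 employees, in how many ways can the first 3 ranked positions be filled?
P(32,3) = 32!/(32-3)! = 29760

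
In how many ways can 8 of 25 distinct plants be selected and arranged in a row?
P(25,8) = 25!/(25-8)! = 43609104000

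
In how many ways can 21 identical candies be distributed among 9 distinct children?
C(21+9-1, 9-1) = C(29, 8) = 4292145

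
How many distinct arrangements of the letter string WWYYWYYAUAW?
11! / (4! × 1! × 4! × 2!) = 34650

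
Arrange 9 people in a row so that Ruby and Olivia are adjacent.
Treat as block: (9-1)! × 2! = 40320 × 2 = 80640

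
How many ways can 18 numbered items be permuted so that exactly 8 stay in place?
Choose the 8 fixed points C(18,8) = 43758, derange the rest: !10 = Σ_{j=0}^{10} (-1)^j·10!/j! = 3628800 - 3628800 + 1814400 - 604800 + 151200 - 30240 + 5040 - 720 + 90 - 10 + 1 = 1334961. Product = 43758 × 1334961 = 58415223438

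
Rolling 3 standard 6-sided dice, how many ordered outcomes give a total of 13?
Coefficient of x^13 in (x + x² + ... + x^6)^3. By inclusion-exclusion on dice exceeding 6: Σ_j (-1)^j C(3,j)·C(13-1-6j, 2) = C(3,0)·C(12,2) - C(3,1)·C(6,2) = 1·66 - 3·15 = 21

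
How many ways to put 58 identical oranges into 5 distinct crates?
C(58+5-1, 5-1) = C(62, 4) = 557845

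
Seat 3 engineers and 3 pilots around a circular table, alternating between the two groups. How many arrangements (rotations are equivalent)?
Fix one of the engineers: (3-1)! ways for the remaining engineers, × 3! ways for the pilots = 2 × 6 = 12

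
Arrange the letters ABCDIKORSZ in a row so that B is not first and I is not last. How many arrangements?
By inclusion-exclusion: 10! - 2×(10-1)! + (10-2)! = 3628800 - 725760 + 40320 = 2943360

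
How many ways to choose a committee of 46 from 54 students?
C(54,46) = 54!/(46!×8!) = 1040465790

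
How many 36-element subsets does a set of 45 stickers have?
C(45,36) = 45!/(36!×9!) = 886163135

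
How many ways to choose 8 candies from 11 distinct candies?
C(11,8) = 11!/(8!×3!) = 165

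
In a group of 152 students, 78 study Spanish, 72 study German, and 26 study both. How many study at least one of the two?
|A∪B| = |A| + |B| - |A∩B| = 78 + 72 - 26 = 124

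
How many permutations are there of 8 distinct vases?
8! = 40320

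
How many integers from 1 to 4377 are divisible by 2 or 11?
⌊4377/2⌋ + ⌊4377/11⌋ - ⌊4377/22⌋ = 2188 + 397 - 198 = 2387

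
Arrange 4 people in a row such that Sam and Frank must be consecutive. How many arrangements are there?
Treat the 2 as one block: (4-2+1)! × 2! = 6 × 2 = 12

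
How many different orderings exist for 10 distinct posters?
10! = 3628800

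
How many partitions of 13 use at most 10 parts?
By conjugation, equals partitions of 13 into parts ≤ 10. Let r_j(i) = number of partitions of i into parts ≤ j, for i = 0..13. r_1(i) = 1 for all i; r_j(i) = r_{j-1}(i) + r_j(i-j). Rows j = 2..10: ≤2: 1 1 2 2 3 3 4 4 5 5 6 6 7 7; ≤3: 1 1 2 3 4 5 7 8 10 12 14 16 19 21; ≤4: 1 1 2 3 5 6 9 11 15 18 23 27 34 39; ≤5: 1 1 2 3 5 7 10 13 18 23 30 37 47 57; ≤6: 1 1 2 3 5 7 11 14 20 26 35 44 58 71; ≤7: 1 1 2 3 5 7 11 15 21 28 38 49 65 82; ≤8: 1 1 2 3 5 7 11 15 22 29 40 52 70 89; ≤9: 1 1 2 3 5 7 11 15 22 30 41 54 73 94; ≤10: 1 1 2 3 5 7 11 15 22 30 42 55 75 97. r_10(13) = 97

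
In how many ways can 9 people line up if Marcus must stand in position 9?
Fix one position: (9-1)! = 40320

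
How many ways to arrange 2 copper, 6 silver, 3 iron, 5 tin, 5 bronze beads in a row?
21! / (2! × 6! × 3! × 5! × 5!) = 410646075840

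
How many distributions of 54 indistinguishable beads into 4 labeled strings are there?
C(54+4-1, 4-1) = C(57, 3) = 29260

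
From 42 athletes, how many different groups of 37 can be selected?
C(42,37) = 42!/(37!×5!) = 850668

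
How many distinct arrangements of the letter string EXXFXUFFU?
9! / (3! × 3! × 1! × 2!) = 5040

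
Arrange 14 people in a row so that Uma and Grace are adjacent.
Treat as block: (14-1)! × 2! = 6227020800 × 2 = 12454041600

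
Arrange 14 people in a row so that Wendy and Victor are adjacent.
Treat as block: (14-1)! × 2! = 6227020800 × 2 = 12454041600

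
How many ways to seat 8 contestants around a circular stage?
Circular: fix one position, arrange the rest. (8-1)! = 5040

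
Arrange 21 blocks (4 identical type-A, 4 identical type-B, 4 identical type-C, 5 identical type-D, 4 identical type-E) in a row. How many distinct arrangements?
21! / (4! × 4! × 4! × 5! × 4!) = 1283268987000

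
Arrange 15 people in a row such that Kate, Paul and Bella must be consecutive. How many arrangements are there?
Treat the 3 as one block: (15-3+1)! × 3! = 6227020800 × 6 = 37362124800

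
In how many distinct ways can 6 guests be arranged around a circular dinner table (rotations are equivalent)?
Circular: fix one position, arrange the rest. (6-1)! = 120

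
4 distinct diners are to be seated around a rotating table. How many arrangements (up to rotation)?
Circular: fix one position, arrange the rest. (4-1)! = 6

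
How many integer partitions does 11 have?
Pentagonal recurrence p(n) = p(n-1) + p(n-2) - p(n-5) - p(n-7) + p(n-12) + p(n-15) - ... gives p(0..10) = 1, 1, 2, 3, 5, 7, 11, 15, 22, 30, 42. p(11) = p(10) + p(9) - p(6) - p(4) = 42 + 30 - 11 - 5 = 56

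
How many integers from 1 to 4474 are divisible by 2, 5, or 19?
⌊4474/2⌋+⌊4474/5⌋+⌊4474/19⌋ - ⌊4474/10⌋-⌊4474/38⌋-⌊4474/95⌋ + ⌊4474/190⌋ = 2237+894+235 - 447-117-47 + 23 = 2778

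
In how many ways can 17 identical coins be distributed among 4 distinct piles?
C(17+4-1, 4-1) = C(20, 3) = 1140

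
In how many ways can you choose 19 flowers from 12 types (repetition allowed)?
C(19+12-1, 12-1) = C(30, 11) = 54627300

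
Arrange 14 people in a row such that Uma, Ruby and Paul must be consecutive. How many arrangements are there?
Treat the 3 as one block: (14-3+1)! × 3! = 479001600 × 6 = 2874009600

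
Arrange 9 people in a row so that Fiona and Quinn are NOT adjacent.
Total - adjacent = 9! - (9-1)!×2 = 362880 - 80640 = 282240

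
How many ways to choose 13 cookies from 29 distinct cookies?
C(29,13) = 29!/(13!×16!) = 67863915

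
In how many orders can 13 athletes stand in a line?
13! = 6227020800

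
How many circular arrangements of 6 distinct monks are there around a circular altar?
Circular: fix one position, arrange the rest. (6-1)! = 120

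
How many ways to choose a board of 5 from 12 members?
C(12,5) = 12!/(5!×7!) = 792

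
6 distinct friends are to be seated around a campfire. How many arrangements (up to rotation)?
Circular: fix one position, arrange the rest. (6-1)! = 120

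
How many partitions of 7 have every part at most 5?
Let r_j(i) = number of partitions of i into parts ≤ j, for i = 0..7. r_1(i) = 1 for all i; r_j(i) = r_{j-1}(i) + r_j(i-j). Rows j = 2..5: ≤2: 1 1 2 2 3 3 4 4; ≤3: 1 1 2 3 4 5 7 8; ≤4: 1 1 2 3 5 6 9 11; ≤5: 1 1 2 3 5 7 10 13. r_5(7) = 13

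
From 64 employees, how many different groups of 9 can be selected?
C(64,9) = 64!/(9!×55!) = 27540584512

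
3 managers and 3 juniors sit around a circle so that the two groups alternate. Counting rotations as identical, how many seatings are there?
Fix one of the managers: (3-1)! ways for the remaining managers, × 3! ways for the juniors = 2 × 6 = 12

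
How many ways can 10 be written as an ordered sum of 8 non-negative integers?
C(10+8-1, 8-1) = C(17, 7) = 19448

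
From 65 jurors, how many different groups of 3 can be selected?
C(65,3) = 65!/(3!×62!) = 43680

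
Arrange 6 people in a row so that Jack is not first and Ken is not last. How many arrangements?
By inclusion-exclusion: 6! - 2×(6-1)! + (6-2)! = 720 - 240 + 24 = 504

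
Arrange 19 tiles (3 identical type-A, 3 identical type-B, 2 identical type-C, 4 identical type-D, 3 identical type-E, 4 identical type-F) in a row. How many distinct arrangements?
19! / (3! × 3! × 2! × 4! × 3! × 4!) = 488864376000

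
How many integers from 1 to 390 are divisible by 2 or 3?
⌊390/2⌋ + ⌊390/3⌋ - ⌊390/6⌋ = 195 + 130 - 65 = 260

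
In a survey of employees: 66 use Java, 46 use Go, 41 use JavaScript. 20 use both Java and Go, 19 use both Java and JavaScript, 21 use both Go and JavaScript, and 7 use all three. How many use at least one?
|A∪B∪C| = 66+46+41-20-19-21+7 = 100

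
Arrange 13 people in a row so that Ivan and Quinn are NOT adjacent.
Total - adjacent = 13! - (13-1)!×2 = 6227020800 - 958003200 = 5269017600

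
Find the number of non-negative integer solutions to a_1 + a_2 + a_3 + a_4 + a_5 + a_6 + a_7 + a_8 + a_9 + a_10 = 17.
C(17+10-1, 10-1) = C(26, 9) = 3124550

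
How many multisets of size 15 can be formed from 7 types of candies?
C(15+7-1, 7-1) = C(21, 6) = 54264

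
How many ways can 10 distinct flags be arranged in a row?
10! = 3628800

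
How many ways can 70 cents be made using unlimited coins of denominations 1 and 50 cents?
Coefficient of x^70 in 1/(1-x^1) · 1/(1-x^50). Use j coins of 50 for j = 0..⌊70/50⌋ = 1, the rest in 1s: 1 + 1 = 2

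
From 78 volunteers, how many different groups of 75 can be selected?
C(78,75) = 78!/(75!×3!) = 76076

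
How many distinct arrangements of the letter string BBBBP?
5! / (1! × 4!) = 5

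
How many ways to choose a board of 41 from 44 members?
C(44,41) = 44!/(41!×3!) = 13244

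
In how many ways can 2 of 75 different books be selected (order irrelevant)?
C(75,2) = 75!/(2!×73!) = 2775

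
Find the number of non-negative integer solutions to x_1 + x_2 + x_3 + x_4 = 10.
C(10+4-1, 4-1) = C(13, 3) = 286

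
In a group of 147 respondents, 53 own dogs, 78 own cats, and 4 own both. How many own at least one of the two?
|A∪B| = |A| + |B| - |A∩B| = 53 + 78 - 4 = 127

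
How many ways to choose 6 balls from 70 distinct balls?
C(70,6) = 70!/(6!×64!) = 131115985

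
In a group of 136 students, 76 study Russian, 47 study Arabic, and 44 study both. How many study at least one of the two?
|A∪B| = |A| + |B| - |A∩B| = 76 + 47 - 44 = 79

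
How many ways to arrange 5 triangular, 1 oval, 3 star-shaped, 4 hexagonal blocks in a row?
13! / (5! × 1! × 3! × 4!) = 360360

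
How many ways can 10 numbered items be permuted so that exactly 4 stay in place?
Choose the 4 fixed points C(10,4) = 210, derange the rest: !6 = Σ_{j=0}^{6} (-1)^j·6!/j! = 720 - 720 + 360 - 120 + 30 - 6 + 1 = 265. Product = 210 × 265 = 55650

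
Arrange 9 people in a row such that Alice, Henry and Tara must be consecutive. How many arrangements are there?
Treat the 3 as one block: (9-3+1)! × 3! = 5040 × 6 = 30240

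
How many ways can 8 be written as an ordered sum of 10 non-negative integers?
C(8+10-1, 10-1) = C(17, 9) = 24310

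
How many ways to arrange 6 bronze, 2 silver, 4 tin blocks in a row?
12! / (6! × 2! × 4!) = 13860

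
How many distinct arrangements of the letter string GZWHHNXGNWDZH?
13! / (2! × 3! × 2! × 1! × 2! × 1! × 2!) = 64864800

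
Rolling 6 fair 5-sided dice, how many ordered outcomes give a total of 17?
Coefficient of x^17 in (x + x² + ... + x^5)^6. By inclusion-exclusion on dice exceeding 5: Σ_j (-1)^j C(6,j)·C(17-1-5j, 5) = C(6,0)·C(16,5) - C(6,1)·C(11,5) + C(6,2)·C(6,5) = 1·4368 - 6·462 + 15·6 = 1686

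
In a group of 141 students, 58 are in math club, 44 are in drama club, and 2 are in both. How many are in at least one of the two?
|A∪B| = |A| + |B| - |A∩B| = 58 + 44 - 2 = 100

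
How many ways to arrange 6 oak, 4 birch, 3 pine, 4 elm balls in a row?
17! / (6! × 4! × 3! × 4!) = 142942800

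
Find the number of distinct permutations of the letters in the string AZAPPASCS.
9! / (3! × 1! × 2! × 1! × 2!) = 15120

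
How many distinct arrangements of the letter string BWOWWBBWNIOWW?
13! / (1! × 3! × 2! × 1! × 6!) = 720720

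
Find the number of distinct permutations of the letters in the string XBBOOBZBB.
9! / (5! × 1! × 1! × 2!) = 1512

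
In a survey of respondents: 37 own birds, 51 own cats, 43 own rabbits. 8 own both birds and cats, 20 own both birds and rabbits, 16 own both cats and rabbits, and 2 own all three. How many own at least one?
|A∪B∪C| = 37+51+43-8-20-16+2 = 89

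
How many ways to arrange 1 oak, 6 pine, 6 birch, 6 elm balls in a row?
19! / (1! × 6! × 6! × 6!) = 325909584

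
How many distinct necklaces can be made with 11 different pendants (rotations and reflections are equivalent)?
(11-1)!/2 = 3628800/2 = 1814400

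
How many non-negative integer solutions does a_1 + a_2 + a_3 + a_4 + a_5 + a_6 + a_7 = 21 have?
C(21+7-1, 7-1) = C(27, 6) = 296010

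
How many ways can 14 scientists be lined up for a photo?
14! = 87178291200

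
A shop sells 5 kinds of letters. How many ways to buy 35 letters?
C(35+5-1, 5-1) = C(39, 4) = 82251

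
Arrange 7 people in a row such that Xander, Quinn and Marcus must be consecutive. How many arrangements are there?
Treat the 3 as one block: (7-3+1)! × 3! = 120 × 6 = 720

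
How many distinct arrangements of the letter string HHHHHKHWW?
9! / (1! × 2! × 6!) = 252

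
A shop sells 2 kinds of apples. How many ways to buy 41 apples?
C(41+2-1, 2-1) = C(42, 1) = 42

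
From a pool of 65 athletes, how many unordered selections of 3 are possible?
C(65,3) = 65!/(3!×62!) = 43680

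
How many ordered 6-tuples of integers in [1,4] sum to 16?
Coefficient of x^16 in (x + x² + ... + x^4)^6. By inclusion-exclusion on dice exceeding 4: Σ_j (-1)^j C(6,j)·C(16-1-4j, 5) = C(6,0)·C(15,5) - C(6,1)·C(11,5) + C(6,2)·C(7,5) = 1·3003 - 6·462 + 15·21 = 546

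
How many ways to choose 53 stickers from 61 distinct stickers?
C(61,53) = 61!/(53!×8!) = 2944827765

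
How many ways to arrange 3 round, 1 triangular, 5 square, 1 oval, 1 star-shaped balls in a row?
11! / (3! × 1! × 5! × 1! × 1!) = 55440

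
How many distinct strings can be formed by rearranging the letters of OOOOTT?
6! / (2! × 4!) = 15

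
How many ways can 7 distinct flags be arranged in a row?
7! = 5040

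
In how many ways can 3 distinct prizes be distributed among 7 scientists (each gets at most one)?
P(7,3) = 7!/(7-3)! = 210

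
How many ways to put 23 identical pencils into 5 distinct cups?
C(23+5-1, 5-1) = C(27, 4) = 17550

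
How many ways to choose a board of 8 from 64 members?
C(64,8) = 64!/(8!×56!) = 4426165368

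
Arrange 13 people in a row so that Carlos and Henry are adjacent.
Treat as block: (13-1)! × 2! = 479001600 × 2 = 958003200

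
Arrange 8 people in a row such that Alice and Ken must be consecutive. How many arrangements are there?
Treat the 2 as one block: (8-2+1)! × 2! = 5040 × 2 = 10080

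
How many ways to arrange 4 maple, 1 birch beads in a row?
5! / (4! × 1!) = 5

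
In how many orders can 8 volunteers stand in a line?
8! = 40320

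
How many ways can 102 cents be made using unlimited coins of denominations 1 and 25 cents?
Coefficient of x^102 in 1/(1-x^1) · 1/(1-x^25). Use j coins of 25 for j = 0..⌊102/25⌋ = 4, the rest in 1s: 4 + 1 = 5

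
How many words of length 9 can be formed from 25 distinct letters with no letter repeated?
P(25,9) = 25!/(25-9)! = 741354768000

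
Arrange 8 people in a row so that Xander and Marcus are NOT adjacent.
Total - adjacent = 8! - (8-1)!×2 = 40320 - 10080 = 30240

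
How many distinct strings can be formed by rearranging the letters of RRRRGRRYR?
9! / (7! × 1! × 1!) = 72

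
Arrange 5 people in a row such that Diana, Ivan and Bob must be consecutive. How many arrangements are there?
Treat the 3 as one block: (5-3+1)! × 3! = 6 × 6 = 36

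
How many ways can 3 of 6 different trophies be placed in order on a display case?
P(6,3) = 6!/(6-3)! = 120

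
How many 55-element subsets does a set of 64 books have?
C(64,55) = 64!/(55!×9!) = 27540584512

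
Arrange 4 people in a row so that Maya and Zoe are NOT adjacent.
Total - adjacent = 4! - (4-1)!×2 = 24 - 12 = 12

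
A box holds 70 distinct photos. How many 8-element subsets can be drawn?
C(70,8) = 70!/(8!×62!) = 9440350920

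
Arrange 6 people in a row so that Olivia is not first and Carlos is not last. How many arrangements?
By inclusion-exclusion: 6! - 2×(6-1)! + (6-2)! = 720 - 240 + 24 = 504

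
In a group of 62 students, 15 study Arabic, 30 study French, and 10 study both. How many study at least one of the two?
|A∪B| = |A| + |B| - |A∩B| = 15 + 30 - 10 = 35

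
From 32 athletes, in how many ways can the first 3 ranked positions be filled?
P(32,3) = 32!/(32-3)! = 29760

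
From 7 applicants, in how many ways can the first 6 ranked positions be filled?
P(7,6) = 7!/(7-6)! = 5040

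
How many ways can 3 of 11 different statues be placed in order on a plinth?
P(11,3) = 11!/(11-3)! = 990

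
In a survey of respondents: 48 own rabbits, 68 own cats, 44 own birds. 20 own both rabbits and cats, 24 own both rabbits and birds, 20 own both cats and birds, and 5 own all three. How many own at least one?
|A∪B∪C| = 48+68+44-20-24-20+5 = 101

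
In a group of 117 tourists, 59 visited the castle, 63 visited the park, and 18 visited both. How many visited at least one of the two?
|A∪B| = |A| + |B| - |A∩B| = 59 + 63 - 18 = 104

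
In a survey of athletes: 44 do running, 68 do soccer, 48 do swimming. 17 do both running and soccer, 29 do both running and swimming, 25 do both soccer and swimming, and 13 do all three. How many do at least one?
|A∪B∪C| = 44+68+48-17-29-25+13 = 102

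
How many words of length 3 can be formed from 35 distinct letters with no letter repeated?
P(35,3) = 35!/(35-3)! = 39270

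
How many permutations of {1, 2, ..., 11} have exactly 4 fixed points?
Choose the 4 fixed points C(11,4) = 330, derange the rest: !7 = Σ_{j=0}^{7} (-1)^j·7!/j! = 5040 - 5040 + 2520 - 840 + 210 - 42 + 7 - 1 = 1854. Product = 330 × 1854 = 611820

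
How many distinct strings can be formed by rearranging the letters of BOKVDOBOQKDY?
12! / (2! × 1! × 1! × 2! × 1! × 2! × 3!) = 9979200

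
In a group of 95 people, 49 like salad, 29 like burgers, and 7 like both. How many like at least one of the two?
|A∪B| = |A| + |B| - |A∩B| = 49 + 29 - 7 = 71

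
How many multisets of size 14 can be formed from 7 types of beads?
C(14+7-1, 7-1) = C(20, 6) = 38760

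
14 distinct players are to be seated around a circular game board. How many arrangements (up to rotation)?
Circular: fix one position, arrange the rest. (14-1)! = 6227020800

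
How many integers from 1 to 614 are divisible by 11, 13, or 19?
⌊614/11⌋+⌊614/13⌋+⌊614/19⌋ - ⌊614/143⌋-⌊614/209⌋-⌊614/247⌋ + ⌊614/2717⌋ = 55+47+32 - 4-2-2 + 0 = 126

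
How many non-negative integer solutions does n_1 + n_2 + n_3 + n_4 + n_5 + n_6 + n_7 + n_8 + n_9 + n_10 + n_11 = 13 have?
C(13+11-1, 11-1) = C(23, 10) = 1144066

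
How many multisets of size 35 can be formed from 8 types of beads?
C(35+8-1, 8-1) = C(42, 7) = 26978328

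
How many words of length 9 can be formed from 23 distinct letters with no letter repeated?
P(23,9) = 23!/(23-9)! = 296541907200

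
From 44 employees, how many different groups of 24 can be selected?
C(44,24) = 44!/(24!×20!) = 1761039350070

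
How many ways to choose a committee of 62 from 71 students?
C(71,62) = 71!/(62!×9!) = 74473879480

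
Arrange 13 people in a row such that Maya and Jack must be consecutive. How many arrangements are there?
Treat the 2 as one block: (13-2+1)! × 2! = 479001600 × 2 = 958003200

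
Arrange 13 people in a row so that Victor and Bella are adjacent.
Treat as block: (13-1)! × 2! = 479001600 × 2 = 958003200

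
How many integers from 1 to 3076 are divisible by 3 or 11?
⌊3076/3⌋ + ⌊3076/11⌋ - ⌊3076/33⌋ = 1025 + 279 - 93 = 1211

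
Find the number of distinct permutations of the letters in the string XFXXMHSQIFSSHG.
14! / (1! × 1! × 1! × 2! × 2! × 3! × 3! × 1!) = 605404800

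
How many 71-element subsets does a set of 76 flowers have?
C(76,71) = 76!/(71!×5!) = 18474840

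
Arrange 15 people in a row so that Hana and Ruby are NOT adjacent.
Total - adjacent = 15! - (15-1)!×2 = 1307674368000 - 174356582400 = 1133317785600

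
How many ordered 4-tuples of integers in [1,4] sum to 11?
Coefficient of x^11 in (x + x² + ... + x^4)^4. By inclusion-exclusion on dice exceeding 4: Σ_j (-1)^j C(4,j)·C(11-1-4j, 3) = C(4,0)·C(10,3) - C(4,1)·C(6,3) = 1·120 - 4·20 = 40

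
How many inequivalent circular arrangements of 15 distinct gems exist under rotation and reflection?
(15-1)!/2 = 87178291200/2 = 43589145600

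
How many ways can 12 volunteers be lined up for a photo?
12! = 479001600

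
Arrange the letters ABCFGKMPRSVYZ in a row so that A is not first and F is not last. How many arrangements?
By inclusion-exclusion: 13! - 2×(13-1)! + (13-2)! = 6227020800 - 958003200 + 39916800 = 5308934400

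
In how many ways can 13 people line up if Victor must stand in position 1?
Fix one position: (13-1)! = 479001600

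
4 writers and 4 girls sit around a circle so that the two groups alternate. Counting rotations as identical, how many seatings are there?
Fix one of the writers: (4-1)! ways for the remaining writers, × 4! ways for the girls = 6 × 24 = 144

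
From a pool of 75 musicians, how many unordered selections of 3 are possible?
C(75,3) = 75!/(3!×72!) = 67525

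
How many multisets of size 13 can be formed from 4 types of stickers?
C(13+4-1, 4-1) = C(16, 3) = 560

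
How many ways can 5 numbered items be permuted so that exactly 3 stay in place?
Choose the 3 fixed points C(5,3) = 10, derange the rest: !2 = Σ_{j=0}^{2} (-1)^j·2!/j! = 2 - 2 + 1 = 1. Product = 10 × 1 = 10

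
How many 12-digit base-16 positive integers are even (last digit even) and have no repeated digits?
Last∈{0,2,4,6,8,10,12,14}. Last=0: 54486432000. Last nonzero: 7×14×P(14,10) = 355978022400. Total = 410464454400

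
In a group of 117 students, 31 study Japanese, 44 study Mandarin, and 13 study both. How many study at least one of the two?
|A∪B| = |A| + |B| - |A∩B| = 31 + 44 - 13 = 62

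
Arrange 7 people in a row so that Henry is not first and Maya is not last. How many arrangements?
By inclusion-exclusion: 7! - 2×(7-1)! + (7-2)! = 5040 - 1440 + 120 = 3720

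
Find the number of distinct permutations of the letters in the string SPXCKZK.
7! / (1! × 1! × 1! × 1! × 1! × 2!) = 2520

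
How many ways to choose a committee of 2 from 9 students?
C(9,2) = 9!/(2!×7!) = 36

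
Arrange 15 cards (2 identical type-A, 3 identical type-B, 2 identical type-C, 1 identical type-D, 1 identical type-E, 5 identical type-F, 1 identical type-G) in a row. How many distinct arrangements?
15! / (2! × 3! × 2! × 1! × 1! × 5! × 1!) = 454053600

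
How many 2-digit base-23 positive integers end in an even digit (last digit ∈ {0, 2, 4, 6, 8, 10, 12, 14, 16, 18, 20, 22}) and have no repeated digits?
Last∈{0,2,4,6,8,10,12,14,16,18,20,22}. Last=0: 22. Last nonzero: 11×21×P(21,0) = 231. Total = 253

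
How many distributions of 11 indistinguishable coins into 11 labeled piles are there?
C(11+11-1, 11-1) = C(21, 10) = 352716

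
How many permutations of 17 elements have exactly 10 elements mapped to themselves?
Choose the 10 fixed points C(17,10) = 19448, derange the rest: !7 = Σ_{j=0}^{7} (-1)^j·7!/j! = 5040 - 5040 + 2520 - 840 + 210 - 42 + 7 - 1 = 1854. Product = 19448 × 1854 = 36056592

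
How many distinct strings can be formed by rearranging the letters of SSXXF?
5! / (2! × 2! × 1!) = 30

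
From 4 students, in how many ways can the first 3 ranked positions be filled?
P(4,3) = 4!/(4-3)! = 24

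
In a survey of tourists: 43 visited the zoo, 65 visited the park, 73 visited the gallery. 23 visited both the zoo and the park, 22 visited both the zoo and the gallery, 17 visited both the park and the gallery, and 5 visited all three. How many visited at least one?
|A∪B∪C| = 43+65+73-23-22-17+5 = 124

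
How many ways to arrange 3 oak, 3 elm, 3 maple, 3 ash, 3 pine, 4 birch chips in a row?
19! / (3! × 3! × 3! × 3! × 3! × 4!) = 651819168000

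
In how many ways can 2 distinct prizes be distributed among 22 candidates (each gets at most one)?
P(22,2) = 22!/(22-2)! = 462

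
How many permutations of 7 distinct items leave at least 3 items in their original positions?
Exactly j fixed points: C(7,j)·!(7-j); sum over j ≥ 3 (derangement numbers via !m = (m-1)·(!(m-1) + !(m-2)): !0..!4 = 1, 0, 1, 2, 9). Σ_{j=3}^{7} C(7,j)·!(7-j) = C(7,3)·!4 + C(7,4)·!3 + C(7,5)·!2 + C(7,6)·!1 + C(7,7)·!0 = 35·9 + 35·2 + 21·1 + 7·0 + 1·1 = 407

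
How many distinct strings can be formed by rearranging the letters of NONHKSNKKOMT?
12! / (3! × 1! × 1! × 1! × 3! × 1! × 2!) = 6652800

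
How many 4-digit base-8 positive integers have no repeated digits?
First digit: 7 choices (nonzero). Then descending: 7 × 7 × 6 × 5 = 1470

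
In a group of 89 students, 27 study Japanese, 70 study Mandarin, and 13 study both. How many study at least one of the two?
|A∪B| = |A| + |B| - |A∩B| = 27 + 70 - 13 = 84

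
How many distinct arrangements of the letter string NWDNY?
5! / (1! × 1! × 1! × 2!) = 60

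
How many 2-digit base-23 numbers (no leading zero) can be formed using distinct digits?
First digit: 22 choices (nonzero). Then descending: 22 × 22 = 484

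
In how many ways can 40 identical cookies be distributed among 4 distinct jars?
C(40+4-1, 4-1) = C(43, 3) = 12341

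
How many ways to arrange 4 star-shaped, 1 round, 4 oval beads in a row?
9! / (4! × 1! × 4!) = 630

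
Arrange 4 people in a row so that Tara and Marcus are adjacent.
Treat as block: (4-1)! × 2! = 6 × 2 = 12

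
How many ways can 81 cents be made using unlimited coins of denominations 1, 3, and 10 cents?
Coefficient of x^81 in 1/(1-x^1) · 1/(1-x^3) · 1/(1-x^10). Case on j = number of 10-cent coins (j = 0..8); remainder r = 81 - 10j is made from {1,3} in ⌊r/3⌋+1 ways. r = 81, 71, 61, 51, 41, 31, 21, 11, 1 → 28 + 24 + 21 + 18 + 14 + 11 + 8 + 4 + 1 = 129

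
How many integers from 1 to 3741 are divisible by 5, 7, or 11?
⌊3741/5⌋+⌊3741/7⌋+⌊3741/11⌋ - ⌊3741/35⌋-⌊3741/55⌋-⌊3741/77⌋ + ⌊3741/385⌋ = 748+534+340 - 106-68-48 + 9 = 1409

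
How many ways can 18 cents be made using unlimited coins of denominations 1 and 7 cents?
Coefficient of x^18 in 1/(1-x^1) · 1/(1-x^7). Use j coins of 7 for j = 0..⌊18/7⌋ = 2, the rest in 1s: 2 + 1 = 3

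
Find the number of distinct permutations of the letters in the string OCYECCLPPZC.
11! / (4! × 2! × 1! × 1! × 1! × 1! × 1!) = 831600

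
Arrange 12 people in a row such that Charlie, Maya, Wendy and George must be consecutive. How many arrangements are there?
Treat the 4 as one block: (12-4+1)! × 4! = 362880 × 24 = 8709120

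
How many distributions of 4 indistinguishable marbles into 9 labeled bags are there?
C(4+9-1, 9-1) = C(12, 8) = 495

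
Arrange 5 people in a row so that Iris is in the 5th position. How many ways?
Fix one position: (5-1)! = 24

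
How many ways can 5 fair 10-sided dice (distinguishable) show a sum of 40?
Coefficient of x^40 in (x + x² + ... + x^10)^5. By inclusion-exclusion on dice exceeding 10: Σ_j (-1)^j C(5,j)·C(40-1-10j, 4) = C(5,0)·C(39,4) - C(5,1)·C(29,4) + C(5,2)·C(19,4) - C(5,3)·C(9,4) = 1·82251 - 5·23751 + 10·3876 - 10·126 = 996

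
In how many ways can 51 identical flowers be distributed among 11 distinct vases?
C(51+11-1, 11-1) = C(61, 10) = 90177170226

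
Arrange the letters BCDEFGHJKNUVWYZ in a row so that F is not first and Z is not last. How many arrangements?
By inclusion-exclusion: 15! - 2×(15-1)! + (15-2)! = 1307674368000 - 174356582400 + 6227020800 = 1139544806400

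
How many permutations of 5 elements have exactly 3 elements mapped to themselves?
Choose the 3 fixed points C(5,3) = 10, derange the rest: !2 = Σ_{j=0}^{2} (-1)^j·2!/j! = 2 - 2 + 1 = 1. Product = 10 × 1 = 10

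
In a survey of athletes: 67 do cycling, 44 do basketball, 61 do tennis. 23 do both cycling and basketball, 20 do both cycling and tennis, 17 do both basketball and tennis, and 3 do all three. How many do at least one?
|A∪B∪C| = 67+44+61-23-20-17+3 = 115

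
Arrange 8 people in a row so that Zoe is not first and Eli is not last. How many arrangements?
By inclusion-exclusion: 8! - 2×(8-1)! + (8-2)! = 40320 - 10080 + 720 = 30960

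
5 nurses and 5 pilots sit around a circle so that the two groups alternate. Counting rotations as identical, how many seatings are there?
Fix one of the nurses: (5-1)! ways for the remaining nurses, × 5! ways for the pilots = 24 × 120 = 2880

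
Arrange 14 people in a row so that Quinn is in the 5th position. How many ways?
Fix one position: (14-1)! = 6227020800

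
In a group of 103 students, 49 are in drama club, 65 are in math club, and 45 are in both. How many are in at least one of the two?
|A∪B| = |A| + |B| - |A∩B| = 49 + 65 - 45 = 69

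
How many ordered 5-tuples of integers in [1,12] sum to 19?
Coefficient of x^19 in (x + x² + ... + x^12)^5. By inclusion-exclusion on dice exceeding 12: Σ_j (-1)^j C(5,j)·C(19-1-12j, 4) = C(5,0)·C(18,4) - C(5,1)·C(6,4) = 1·3060 - 5·15 = 2985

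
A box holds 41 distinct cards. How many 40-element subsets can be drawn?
C(41,40) = 41!/(40!×1!) = 41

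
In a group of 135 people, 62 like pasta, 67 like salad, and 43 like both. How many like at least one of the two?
|A∪B| = |A| + |B| - |A∩B| = 62 + 67 - 43 = 86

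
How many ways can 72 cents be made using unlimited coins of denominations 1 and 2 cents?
Coefficient of x^72 in 1/(1-x^1) · 1/(1-x^2). Use j coins of 2 for j = 0..⌊72/2⌋ = 36, the rest in 1s: 36 + 1 = 37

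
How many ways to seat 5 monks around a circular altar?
Circular: fix one position, arrange the rest. (5-1)! = 24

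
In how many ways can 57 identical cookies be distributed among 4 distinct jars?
C(57+4-1, 4-1) = C(60, 3) = 34220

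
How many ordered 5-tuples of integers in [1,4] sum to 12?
Coefficient of x^12 in (x + x² + ... + x^4)^5. By inclusion-exclusion on dice exceeding 4: Σ_j (-1)^j C(5,j)·C(12-1-4j, 4) = C(5,0)·C(11,4) - C(5,1)·C(7,4) = 1·330 - 5·35 = 155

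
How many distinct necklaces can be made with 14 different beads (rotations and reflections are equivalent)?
(14-1)!/2 = 6227020800/2 = 3113510400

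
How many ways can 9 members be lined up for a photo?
9! = 362880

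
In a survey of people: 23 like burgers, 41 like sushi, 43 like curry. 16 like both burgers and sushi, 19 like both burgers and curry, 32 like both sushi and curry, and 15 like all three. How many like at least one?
|A∪B∪C| = 23+41+43-16-19-32+15 = 55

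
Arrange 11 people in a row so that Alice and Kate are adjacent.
Treat as block: (11-1)! × 2! = 3628800 × 2 = 7257600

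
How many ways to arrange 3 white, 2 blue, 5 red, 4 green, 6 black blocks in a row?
20! / (3! × 2! × 5! × 4! × 6!) = 97772875200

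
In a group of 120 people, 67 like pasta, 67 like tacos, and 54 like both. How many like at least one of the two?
|A∪B| = |A| + |B| - |A∩B| = 67 + 67 - 54 = 80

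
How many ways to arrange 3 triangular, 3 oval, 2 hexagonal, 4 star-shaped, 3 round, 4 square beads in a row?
19! / (3! × 3! × 2! × 4! × 3! × 4!) = 488864376000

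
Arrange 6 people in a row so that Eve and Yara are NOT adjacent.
Total - adjacent = 6! - (6-1)!×2 = 720 - 240 = 480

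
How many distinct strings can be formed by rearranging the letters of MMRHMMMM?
8! / (6! × 1! × 1!) = 56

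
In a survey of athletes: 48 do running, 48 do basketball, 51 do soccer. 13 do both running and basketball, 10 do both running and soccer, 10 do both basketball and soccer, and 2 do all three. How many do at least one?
|A∪B∪C| = 48+48+51-13-10-10+2 = 116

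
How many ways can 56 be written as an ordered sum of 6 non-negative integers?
C(56+6-1, 6-1) = C(61, 5) = 5949147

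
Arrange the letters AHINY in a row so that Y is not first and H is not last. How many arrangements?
By inclusion-exclusion: 5! - 2×(5-1)! + (5-2)! = 120 - 48 + 6 = 78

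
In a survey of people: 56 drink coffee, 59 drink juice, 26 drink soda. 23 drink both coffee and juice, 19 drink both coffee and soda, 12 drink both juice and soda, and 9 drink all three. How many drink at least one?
|A∪B∪C| = 56+59+26-23-19-12+9 = 96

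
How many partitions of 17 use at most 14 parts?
By conjugation, equals partitions of 17 into parts ≤ 14. Let r_j(i) = number of partitions of i into parts ≤ j, for i = 0..17. r_1(i) = 1 for all i; r_j(i) = r_{j-1}(i) + r_j(i-j). Rows j = 2..14: ≤2: 1 1 2 2 3 3 4 4 5 5 6 6 7 7 8 8 9 9; ≤3: 1 1 2 3 4 5 7 8 10 12 14 16 19 21 24 27 30 33; ≤4: 1 1 2 3 5 6 9 11 15 18 23 27 34 39 47 54 64 72; ≤5: 1 1 2 3 5 7 10 13 18 23 30 37 47 57 70 84 101 119; ≤6: 1 1 2 3 5 7 11 14 20 26 35 44 58 71 90 110 136 163; ≤7: 1 1 2 3 5 7 11 15 21 28 38 49 65 82 105 131 164 201; ≤8: 1 1 2 3 5 7 11 15 22 29 40 52 70 89 116 146 186 230; ≤9: 1 1 2 3 5 7 11 15 22 30 41 54 73 94 123 157 201 252; ≤10: 1 1 2 3 5 7 11 15 22 30 42 55 75 97 128 164 212 267; ≤11: 1 1 2 3 5 7 11 15 22 30 42 56 76 99 131 169 219 278; ≤12: 1 1 2 3 5 7 11 15 22 30 42 56 77 100 133 172 224 285; ≤13: 1 1 2 3 5 7 11 15 22 30 42 56 77 101 134 174 227 290; ≤14: 1 1 2 3 5 7 11 15 22 30 42 56 77 101 135 175 229 293. r_14(17) = 293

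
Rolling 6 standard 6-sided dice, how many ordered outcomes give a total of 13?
Coefficient of x^13 in (x + x² + ... + x^6)^6. By inclusion-exclusion on dice exceeding 6: Σ_j (-1)^j C(6,j)·C(13-1-6j, 5) = C(6,0)·C(12,5) - C(6,1)·C(6,5) = 1·792 - 6·6 = 756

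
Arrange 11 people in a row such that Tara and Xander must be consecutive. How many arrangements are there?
Treat the 2 as one block: (11-2+1)! × 2! = 3628800 × 2 = 7257600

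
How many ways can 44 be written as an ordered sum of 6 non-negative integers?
C(44+6-1, 6-1) = C(49, 5) = 1906884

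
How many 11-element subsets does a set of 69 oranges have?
C(69,11) = 69!/(11!×58!) = 1823810410032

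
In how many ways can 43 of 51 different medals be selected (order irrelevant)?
C(51,43) = 51!/(43!×8!) = 636763050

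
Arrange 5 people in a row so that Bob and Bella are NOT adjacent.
Total - adjacent = 5! - (5-1)!×2 = 120 - 48 = 72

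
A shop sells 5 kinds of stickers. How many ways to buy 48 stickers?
C(48+5-1, 5-1) = C(52, 4) = 270725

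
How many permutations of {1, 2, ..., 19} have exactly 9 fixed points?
Choose the 9 fixed points C(19,9) = 92378, derange the rest: !10 = Σ_{j=0}^{10} (-1)^j·10!/j! = 3628800 - 3628800 + 1814400 - 604800 + 151200 - 30240 + 5040 - 720 + 90 - 10 + 1 = 1334961. Product = 92378 × 1334961 = 123321027258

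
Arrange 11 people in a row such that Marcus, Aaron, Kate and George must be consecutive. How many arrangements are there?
Treat the 4 as one block: (11-4+1)! × 4! = 40320 × 24 = 967680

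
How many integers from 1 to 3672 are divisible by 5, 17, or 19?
⌊3672/5⌋+⌊3672/17⌋+⌊3672/19⌋ - ⌊3672/85⌋-⌊3672/95⌋-⌊3672/323⌋ + ⌊3672/1615⌋ = 734+216+193 - 43-38-11 + 2 = 1053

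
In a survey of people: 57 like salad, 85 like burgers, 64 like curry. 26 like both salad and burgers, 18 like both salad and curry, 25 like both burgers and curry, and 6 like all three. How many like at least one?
|A∪B∪C| = 57+85+64-26-18-25+6 = 143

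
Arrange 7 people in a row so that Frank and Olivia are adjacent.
Treat as block: (7-1)! × 2! = 720 × 2 = 1440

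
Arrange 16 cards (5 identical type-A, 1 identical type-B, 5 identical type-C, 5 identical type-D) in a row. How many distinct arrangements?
16! / (5! × 1! × 5! × 5!) = 12108096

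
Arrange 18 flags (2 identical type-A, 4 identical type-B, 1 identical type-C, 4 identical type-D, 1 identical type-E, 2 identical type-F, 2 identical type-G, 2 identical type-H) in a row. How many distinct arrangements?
18! / (2! × 4! × 1! × 4! × 1! × 2! × 2! × 2!) = 694702008000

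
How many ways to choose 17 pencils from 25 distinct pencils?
C(25,17) = 25!/(17!×8!) = 1081575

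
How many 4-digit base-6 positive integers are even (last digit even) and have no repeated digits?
Last∈{0,2,4}. Last=0: 60. Last nonzero: 2×4×P(4,2) = 96. Total = 156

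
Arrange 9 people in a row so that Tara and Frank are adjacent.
Treat as block: (9-1)! × 2! = 40320 × 2 = 80640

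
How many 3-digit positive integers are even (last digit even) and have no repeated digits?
Last∈{0,2,4,6,8}. Last=0: 72. Last nonzero: 4×8×P(8,1) = 256. Total = 328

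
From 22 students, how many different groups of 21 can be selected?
C(22,21) = 22!/(21!×1!) = 22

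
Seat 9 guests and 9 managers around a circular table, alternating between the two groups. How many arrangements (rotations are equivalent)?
Fix one of the guests: (9-1)! ways for the remaining guests, × 9! ways for the managers = 40320 × 362880 = 14631321600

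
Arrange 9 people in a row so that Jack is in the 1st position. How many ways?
Fix one position: (9-1)! = 40320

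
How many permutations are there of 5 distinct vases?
5! = 120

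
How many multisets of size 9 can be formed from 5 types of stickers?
C(9+5-1, 5-1) = C(13, 4) = 715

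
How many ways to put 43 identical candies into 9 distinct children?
C(43+9-1, 9-1) = C(51, 8) = 636763050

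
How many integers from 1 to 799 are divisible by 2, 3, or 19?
⌊799/2⌋+⌊799/3⌋+⌊799/19⌋ - ⌊799/6⌋-⌊799/38⌋-⌊799/57⌋ + ⌊799/114⌋ = 399+266+42 - 133-21-14 + 7 = 546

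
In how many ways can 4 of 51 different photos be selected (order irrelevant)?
C(51,4) = 51!/(4!×47!) = 249900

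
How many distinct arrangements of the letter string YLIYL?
5! / (2! × 1! × 2!) = 30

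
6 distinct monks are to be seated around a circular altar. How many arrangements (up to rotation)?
Circular: fix one position, arrange the rest. (6-1)! = 120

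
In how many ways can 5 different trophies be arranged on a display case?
5! = 120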